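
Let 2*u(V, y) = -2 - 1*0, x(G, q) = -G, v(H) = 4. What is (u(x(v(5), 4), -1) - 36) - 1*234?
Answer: -271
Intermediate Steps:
u(V, y) = -1 (u(V, y) = (-2 - 1*0)/2 = (-2 + 0)/2 = (½)*(-2) = -1)
(u(x(v(5), 4), -1) - 36) - 1*234 = (-1 - 36) - 1*234 = -37 - 234 = -271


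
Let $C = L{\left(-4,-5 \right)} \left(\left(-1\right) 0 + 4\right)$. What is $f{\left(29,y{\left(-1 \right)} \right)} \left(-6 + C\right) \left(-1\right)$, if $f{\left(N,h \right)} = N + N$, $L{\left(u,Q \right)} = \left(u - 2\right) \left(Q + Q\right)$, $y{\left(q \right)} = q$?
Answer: $-13572$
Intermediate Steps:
$L{\left(u,Q \right)} = 2 Q \left(-2 + u\right)$ ($L{\left(u,Q \right)} = \left(-2 + u\right) 2 Q = 2 Q \left(-2 + u\right)$)
$C = 240$ ($C = 2 \left(-5\right) \left(-2 - 4\right) \left(\left(-1\right) 0 + 4\right) = 2 \left(-5\right) \left(-6\right) \left(0 + 4\right) = 60 \cdot 4 = 240$)
$f{\left(N,h \right)} = 2 N$
$f{\left(29,y{\left(-1 \right)} \right)} \left(-6 + C\right) \left(-1\right) = 2 \cdot 29 \left(-6 + 240\right) \left(-1\right) = 58 \cdot 234 \left(-1\right) = 58 \left(-234\right) = -13572$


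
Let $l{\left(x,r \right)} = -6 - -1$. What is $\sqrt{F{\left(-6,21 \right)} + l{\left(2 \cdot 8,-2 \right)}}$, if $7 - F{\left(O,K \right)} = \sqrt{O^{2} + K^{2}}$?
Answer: $\sqrt{2 - 3 \sqrt{53}} \approx 4.4542 i$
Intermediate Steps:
$l{\left(x,r \right)} = -5$ ($l{\left(x,r \right)} = -6 + 1 = -5$)
$F{\left(O,K \right)} = 7 - \sqrt{K^{2} + O^{2}}$ ($F{\left(O,K \right)} = 7 - \sqrt{O^{2} + K^{2}} = 7 - \sqrt{K^{2} + O^{2}}$)
$\sqrt{F{\left(-6,21 \right)} + l{\left(2 \cdot 8,-2 \right)}} = \sqrt{\left(7 - \sqrt{21^{2} + \left(-6\right)^{2}}\right) - 5} = \sqrt{\left(7 - \sqrt{441 + 36}\right) - 5} = \sqrt{\left(7 - \sqrt{477}\right) - 5} = \sqrt{\left(7 - 3 \sqrt{53}\right) - 5} = \sqrt{2 - 3 \sqrt{53}}$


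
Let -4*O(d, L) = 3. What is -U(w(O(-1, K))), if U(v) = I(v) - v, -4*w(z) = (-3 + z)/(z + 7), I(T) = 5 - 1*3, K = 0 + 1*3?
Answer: -37/20 ≈ -1.8500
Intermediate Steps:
K = 3 (K = 0 + 3 = 3)
I(T) = 2 (I(T) = 5 - 3 = 2)
O(d, L) = -¾ (O(d, L) = -¼*3 = -¾)
w(z) = -(-3 + z)/(4*(7 + z)) (w(z) = -(-3 + z)/(4*(z + 7)) = -(-3 + z)/(4*(7 + z)))
U(v) = 2 - v
-U(w(O(-1, K))) = -(2 - (3 - 1*(-¾))/(4*(7 - ¾))) = -(2 - (3 + ¾)/(4*25/4)) = -(2 - 4*15/(4*25*4)) = -(2 - 1*3/20) = -(2 - 3/20) = -1*37/20 = -37/20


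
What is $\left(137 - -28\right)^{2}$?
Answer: $27225$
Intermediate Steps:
$\left(137 - -28\right)^{2} = \left(137 + 28\right)^{2} = 165^{2} = 27225$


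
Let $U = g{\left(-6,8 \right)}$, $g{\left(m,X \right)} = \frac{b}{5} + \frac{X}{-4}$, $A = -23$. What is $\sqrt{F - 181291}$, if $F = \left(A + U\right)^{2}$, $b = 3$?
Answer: $\frac{i \sqrt{4517391}}{5} \approx 425.08 i$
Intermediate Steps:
$g{\left(m,X \right)} = \frac{3}{5} - \frac{X}{4}$ ($g{\left(m,X \right)} = \frac{3}{5} + \frac{X}{-4} = 3 \cdot \frac{1}{5} + X \left(- \frac{1}{4}\right) = \frac{3}{5} - \frac{X}{4}$)
$U = - \frac{7}{5}$ ($U = \frac{3}{5} - 2 = - \frac{7}{5} \approx -1.4$)
$F = \frac{14884}{25}$ ($F = \left(-23 - \frac{7}{5}\right)^{2} = \left(- \frac{122}{5}\right)^{2} = \frac{14884}{25} \approx 595.36$)
$\sqrt{F - 181291} = \sqrt{\frac{14884}{25} - 181291} = \sqrt{- \frac{4517391}{25}} = \frac{i \sqrt{4517391}}{5}$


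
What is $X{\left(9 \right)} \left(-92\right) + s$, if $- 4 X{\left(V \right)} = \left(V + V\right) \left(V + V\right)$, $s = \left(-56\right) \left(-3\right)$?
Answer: $7620$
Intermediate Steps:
$s = 168$
$X{\left(V \right)} = - V^{2}$ ($X{\left(V \right)} = - \frac{\left(V + V\right) \left(V + V\right)}{4} = - \frac{2 V 2 V}{4} = - \frac{4 V^{2}}{4} = - V^{2}$)
$X{\left(9 \right)} \left(-92\right) + s = - 9^{2} \left(-92\right) + 168 = \left(-1\right) 81 \left(-92\right) + 168 = \left(-81\right) \left(-92\right) + 168 = 7452 + 168 = 7620$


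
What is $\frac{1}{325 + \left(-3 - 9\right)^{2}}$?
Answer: $\frac{1}{469} \approx 0.0021322$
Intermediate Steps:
$\frac{1}{325 + \left(-3 - 9\right)^{2}} = \frac{1}{325 + \left(-12\right)^{2}} = \frac{1}{325 + 144} = \frac{1}{469}$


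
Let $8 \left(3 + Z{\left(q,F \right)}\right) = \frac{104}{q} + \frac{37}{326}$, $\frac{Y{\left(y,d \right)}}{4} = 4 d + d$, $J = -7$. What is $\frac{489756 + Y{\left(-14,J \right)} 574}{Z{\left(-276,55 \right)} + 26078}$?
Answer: $\frac{5667048384}{360941729} \approx 15.701$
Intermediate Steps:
$Y{\left(y,d \right)} = 20 d$ ($Y{\left(y,d \right)} = 4 \left(4 d + d\right) = 4 \cdot 5 d = 20 d$)
$Z{\left(q,F \right)} = - \frac{7787}{2608} + \frac{13}{q}$ ($Z{\left(q,F \right)} = -3 + \frac{\frac{104}{q} + \frac{37}{326}}{8} = -3 + \frac{\frac{37}{326} + \frac{104}{q}}{8} = -3 + \left(\frac{37}{2608} + \frac{13}{q}\right) = - \frac{7787}{2608} + \frac{13}{q}$)
$\frac{489756 + Y{\left(-14,J \right)} 574}{Z{\left(-276,55 \right)} + 26078} = \frac{489756 + 20 \left(-7\right) 574}{\left(- \frac{7787}{2608} + \frac{13}{-276}\right) + 26078} = \frac{489756 - 80360}{\left(- \frac{7787}{2608} + 13 \left(- \frac{1}{276}\right)\right) + 26078} = \frac{489756 - 80360}{\left(- \frac{7787}{2608} - \frac{13}{276}\right) + 26078} = \frac{409396}{- \frac{545779}{179952} + 26078} = \frac{409396}{\frac{4692242477}{179952}} = 409396 \cdot \frac{179952}{4692242477} = \frac{5667048384}{360941729}$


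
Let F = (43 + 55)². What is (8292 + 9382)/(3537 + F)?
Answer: 17674/13141 ≈ 1.3450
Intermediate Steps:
F = 9604 (F = 98² = 9604)
(8292 + 9382)/(3537 + F) = (8292 + 9382)/(3537 + 9604) = 17674/13141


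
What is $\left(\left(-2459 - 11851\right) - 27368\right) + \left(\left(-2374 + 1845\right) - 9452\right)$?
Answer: $-51659$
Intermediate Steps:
$\left(\left(-2459 - 11851\right) - 27368\right) + \left(\left(-2374 + 1845\right) - 9452\right) = \left(-14310 - 27368\right) - 9981 = -41678 - 9981 = -51659$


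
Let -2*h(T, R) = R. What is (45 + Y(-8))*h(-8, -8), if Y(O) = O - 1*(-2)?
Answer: 156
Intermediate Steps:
h(T, R) = -R/2
Y(O) = 2 + O (Y(O) = O + 2 = 2 + O)
(45 + Y(-8))*h(-8, -8) = (45 + (2 - 8))*(-1/2*(-8)) = (45 - 6)*4 = 39*4 = 156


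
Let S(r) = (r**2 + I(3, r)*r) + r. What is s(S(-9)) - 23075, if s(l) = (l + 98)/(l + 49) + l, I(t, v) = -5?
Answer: -3810813/166 ≈ -22957.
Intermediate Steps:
S(r) = r**2 - 4*r (S(r) = (r**2 - 5*r) + r = r**2 - 4*r)
s(l) = l + (98 + l)/(49 + l) (s(l) = (98 + l)/(49 + l) + l = l + (98 + l)/(49 + l))
s(S(-9)) - 23075 = (98 + (-9*(-4 - 9))**2 + 50*(-9*(-4 - 9)))/(49 - 9*(-4 - 9)) - 23075 = (98 + (-9*(-13))**2 + 50*(-9*(-13)))/(49 - 9*(-13)) - 23075 = (98 + 117**2 + 50*117)/(49 + 117) - 23075 = (98 + 13689 + 5850)/166 - 23075 = (1/166)*19637 - 23075 = 19637/166 - 23075 = -3810813/166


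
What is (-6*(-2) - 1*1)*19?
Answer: 209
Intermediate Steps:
(-6*(-2) - 1*1)*19 = (12 - 1)*19 = 11*19 = 209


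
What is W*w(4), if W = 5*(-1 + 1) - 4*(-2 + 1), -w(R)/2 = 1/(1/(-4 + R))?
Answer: 0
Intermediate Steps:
w(R) = 8 - 2*R (w(R) = -(-8 + 2*R) = -2*(-4 + R) = 8 - 2*R)
W = 4 (W = 5*0 - 4*(-1) = 0 + 4 = 4)
W*w(4) = 4*(8 - 2*4) = 4*(8 - 8) = 4*0 = 0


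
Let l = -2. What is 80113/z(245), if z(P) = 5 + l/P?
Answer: 19627685/1223 ≈ 16049.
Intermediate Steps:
z(P) = 5 - 2/P
80113/z(245) = 80113/(5 - 2/245) = 80113/(1223/245) = 80113*(245/1223) = 19627685/1223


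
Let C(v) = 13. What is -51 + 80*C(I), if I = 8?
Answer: 989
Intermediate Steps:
-51 + 80*C(I) = -51 + 80*13 = -51 + 1040 = 989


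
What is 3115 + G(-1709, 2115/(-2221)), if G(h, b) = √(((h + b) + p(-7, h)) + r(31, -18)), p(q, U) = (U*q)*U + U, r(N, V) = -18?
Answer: 3115 + I*√100867738832138/2221 ≈ 3115.0 + 4522.0*I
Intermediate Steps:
p(q, U) = U + q*U² (p(q, U) = q*U² + U = U + q*U²)
G(h, b) = √(-18 + b + h + h*(1 - 7*h)) (G(h, b) = √(((h + b) + h*(1 + h*(-7))) - 18) = √(((b + h) + h*(1 - 7*h)) - 18) = √((b + h + h*(1 - 7*h)) - 18) = √(-18 + b + h + h*(1 - 7*h)))
3115 + G(-1709, 2115/(-2221)) = 3115 + √(-18 + 2115/(-2221) - 1709 - 1709*(1 - 7*(-1709))) = 3115 + √(-18 + 2115*(-1/2221) - 1709 - 1709*(1 + 11963)) = 3115 + √(-18 - 2115/2221 - 1709 - 1709*11964) = 3115 + √(-18 - 2115/2221 - 1709 - 20446476) = 3115 + √(-45415460978/2221) = 3115 + I*√100867738832138/2221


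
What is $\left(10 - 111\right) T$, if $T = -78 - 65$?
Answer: $14443$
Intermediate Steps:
$T = -143$
$\left(10 - 111\right) T = \left(10 - 111\right) \left(-143\right) = \left(-101\right) \left(-143\right) = 14443$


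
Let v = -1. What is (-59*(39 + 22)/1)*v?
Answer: 3599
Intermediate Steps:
(-59*(39 + 22)/1)*v = -59*(39 + 22)/1*(-1) = -3599*(-1) = 3599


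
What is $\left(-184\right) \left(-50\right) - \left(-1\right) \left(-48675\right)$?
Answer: $-39475$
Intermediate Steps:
$\left(-184\right) \left(-50\right) - \left(-1\right) \left(-48675\right) = 9200 - 48675 = -39475$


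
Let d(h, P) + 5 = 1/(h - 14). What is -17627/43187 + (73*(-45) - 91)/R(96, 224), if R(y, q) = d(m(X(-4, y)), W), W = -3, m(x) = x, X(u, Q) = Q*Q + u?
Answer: 1340251423673/1986126943 ≈ 674.81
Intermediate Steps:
X(u, Q) = u + Q² (X(u, Q) = Q² + u = u + Q²)
d(h, P) = -5 + 1/(-14 + h) (d(h, P) = -5 + 1/(h - 14) = -5 + 1/(-14 + h))
R(y, q) = (91 - 5*y²)/(-18 + y²) (R(y, q) = (71 - 5*(-4 + y²))/(-14 + (-4 + y²)) = (71 + (20 - 5*y²))/(-18 + y²) = (91 - 5*y²)/(-18 + y²))
-17627/43187 + (73*(-45) - 91)/R(96, 224) = -17627/43187 + (73*(-45) - 91)/(((91 - 5*96²)/(-18 + 96²))) = -17627*1/43187 + (-3285 - 91)/(((91 - 5*9216)/(-18 + 9216))) = -17627/43187 - 3376*9198/(91 - 46080) = -17627/43187 - 3376/((1/9198)*(-45989)) = -17627/43187 - 3376/(-45989/9198) = -17627/43187 - 3376*(-9198/45989) = -17627/43187 + 31052448/45989 = 1340251423673/1986126943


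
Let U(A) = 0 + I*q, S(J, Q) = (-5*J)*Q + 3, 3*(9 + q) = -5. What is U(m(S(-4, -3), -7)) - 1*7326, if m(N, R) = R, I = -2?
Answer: -21914/3 ≈ -7304.7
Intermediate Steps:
q = -32/3 (q = -9 + (⅓)*(-5) = -9 - 5/3 = -32/3 ≈ -10.667)
S(J, Q) = 3 - 5*J*Q (S(J, Q) = -5*J*Q + 3 = 3 - 5*J*Q)
U(A) = 64/3 (U(A) = 0 - 2*(-32/3) = 0 + 64/3 = 64/3)
U(m(S(-4, -3), -7)) - 1*7326 = 64/3 - 1*7326 = 64/3 - 7326 = -21914/3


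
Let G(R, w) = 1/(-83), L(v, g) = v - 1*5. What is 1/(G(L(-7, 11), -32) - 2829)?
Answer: -83/234808 ≈ -0.00035348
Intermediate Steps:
L(v, g) = -5 + v (L(v, g) = v - 5 = -5 + v)
G(R, w) = -1/83
1/(G(L(-7, 11), -32) - 2829) = 1/(-1/83 - 2829) = 1/(-234808/83) = -83/234808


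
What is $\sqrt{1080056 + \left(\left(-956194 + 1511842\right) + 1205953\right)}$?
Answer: $7 \sqrt{57993} \approx 1685.7$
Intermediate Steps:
$\sqrt{1080056 + \left(\left(-956194 + 1511842\right) + 1205953\right)} = \sqrt{1080056 + \left(555648 + 1205953\right)} = \sqrt{1080056 + 1761601} = \sqrt{2841657} = 7 \sqrt{57993}$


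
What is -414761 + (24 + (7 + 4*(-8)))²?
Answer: -414760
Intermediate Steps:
-414761 + (24 + (7 + 4*(-8)))² = -414761 + (24 + (7 - 32))² = -414761 + (24 - 25)² = -414761 + (-1)² = -414761 + 1 = -414760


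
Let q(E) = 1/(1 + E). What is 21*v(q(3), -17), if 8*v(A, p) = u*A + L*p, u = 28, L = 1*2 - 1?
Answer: -105/4 ≈ -26.250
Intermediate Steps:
L = 1 (L = 2 - 1 = 1)
v(A, p) = p/8 + 7*A/2 (v(A, p) = (28*A + 1*p)/8 = (28*A + p)/8 = (p + 28*A)/8 = p/8 + 7*A/2)
21*v(q(3), -17) = 21*((⅛)*(-17) + 7/(2*(1 + 3))) = 21*(-17/8 + (7/2)/4) = 21*(-17/8 + (7/2)*(¼)) = 21*(-17/8 + 7/8) = 21*(-5/4) = -105/4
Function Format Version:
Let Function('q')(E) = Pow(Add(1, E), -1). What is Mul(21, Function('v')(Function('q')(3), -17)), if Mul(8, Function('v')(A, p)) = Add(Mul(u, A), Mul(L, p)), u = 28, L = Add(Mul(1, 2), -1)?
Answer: Rational(-105, 4) ≈ -26.250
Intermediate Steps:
L = 1 (L = Add(2, -1) = 1)
Function('v')(A, p) = Add(Mul(Rational(1, 8), p), Mul(Rational(7, 2), A)) (Function('v')(A, p) = Mul(Rational(1, 8), Add(Mul(28, A), Mul(1, p))) = Mul(Rational(1, 8), Add(Mul(28, A), p)) = Mul(Rational(1, 8), Add(p, Mul(28, A))) = Add(Mul(Rational(1, 8), p), Mul(Rational(7, 2), A)))
Mul(21, Function('v')(Function('q')(3), -17)) = Mul(21, Add(Mul(Rational(1, 8), -17), Mul(Rational(7, 2), Pow(Add(1, 3), -1)))) = Mul(21, Add(Rational(-17, 8), Mul(Rational(7, 2), Pow(4, -1)))) = Mul(21, Add(Rational(-17, 8), Mul(Rational(7, 2), Rational(1, 4)))) = Mul(21, Add(Rational(-17, 8), Rational(7, 8))) = Mul(21, Rational(-5, 4)) = Rational(-105, 4)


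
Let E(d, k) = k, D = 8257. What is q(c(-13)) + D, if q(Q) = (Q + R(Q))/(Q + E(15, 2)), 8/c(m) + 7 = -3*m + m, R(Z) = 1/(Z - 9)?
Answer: 2691823/326 ≈ 8257.1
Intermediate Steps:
R(Z) = 1/(-9 + Z)
c(m) = 8/(-7 - 2*m) (c(m) = 8/(-7 + (-3*m + m)) = 8/(-7 - 2*m))
q(Q) = (Q + 1/(-9 + Q))/(2 + Q) (q(Q) = (Q + 1/(-9 + Q))/(Q + 2) = (Q + 1/(-9 + Q))/(2 + Q))
q(c(-13)) + D = (1 + (-8/(7 + 2*(-13)))*(-9 - 8/(7 + 2*(-13))))/((-9 - 8/(7 + 2*(-13)))*(2 - 8/(7 + 2*(-13)))) + 8257 = (1 + (-8/(7 - 26))*(-9 - 8/(7 - 26)))/((-9 - 8/(7 - 26))*(2 - 8/(7 - 26))) + 8257 = (1 + (-8/(-19))*(-9 - 8/(-19)))/((-9 - 8/(-19))*(2 - 8/(-19))) + 8257 = (1 + (-8*(-1/19))*(-9 - 8*(-1/19)))/((-9 - 8*(-1/19))*(2 - 8*(-1/19))) + 8257 = (1 + 8*(-9 + 8/19)/19)/((-9 + 8/19)*(2 + 8/19)) + 8257 = (1 + (8/19)*(-163/19))/((-163/19)*(46/19)) + 8257 = -19/163*19/46*(1 - 1304/361) + 8257 = -19/163*19/46*(-943/361) + 8257 = 41/326 + 8257 = 2691823/326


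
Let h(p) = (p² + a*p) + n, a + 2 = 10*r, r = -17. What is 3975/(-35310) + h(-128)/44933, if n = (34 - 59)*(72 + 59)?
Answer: 70777005/105772282 ≈ 0.66915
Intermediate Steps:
n = -3275 (n = -25*131 = -3275)
a = -172 (a = -2 + 10*(-17) = -2 - 170 = -172)
h(p) = -3275 + p² - 172*p (h(p) = (p² - 172*p) - 3275 = -3275 + p² - 172*p)
3975/(-35310) + h(-128)/44933 = 3975/(-35310) + (-3275 + (-128)² - 172*(-128))/44933 = 3975*(-1/35310) + (-3275 + 16384 + 22016)*(1/44933) = -265/2354 + 35125*(1/44933) = -265/2354 + 35125/44933 = 70777005/105772282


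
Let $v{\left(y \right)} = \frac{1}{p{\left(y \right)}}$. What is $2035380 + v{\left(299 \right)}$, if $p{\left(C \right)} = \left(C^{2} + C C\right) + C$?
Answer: $\frac{364538593381}{179101} \approx 2.0354 \cdot 10^{6}$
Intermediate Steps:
$p{\left(C \right)} = C + 2 C^{2}$ ($p{\left(C \right)} = \left(C^{2} + C^{2}\right) + C = 2 C^{2} + C = C + 2 C^{2}$)
$v{\left(y \right)} = \frac{1}{y \left(1 + 2 y\right)}$
$2035380 + v{\left(299 \right)} = 2035380 + \frac{1}{299 \left(1 + 2 \cdot 299\right)} = 2035380 + \frac{1}{299 \left(1 + 598\right)} = 2035380 + \frac{1}{299 \cdot 599} = 2035380 + \frac{1}{299} \cdot \frac{1}{599} = 2035380 + \frac{1}{179101} = \frac{364538593381}{179101}$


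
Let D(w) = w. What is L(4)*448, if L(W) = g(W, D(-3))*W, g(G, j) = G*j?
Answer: -21504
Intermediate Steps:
L(W) = -3*W² (L(W) = (W*(-3))*W = (-3*W)*W = -3*W²)
L(4)*448 = -3*4²*448 = -3*16*448 = -48*448 = -21504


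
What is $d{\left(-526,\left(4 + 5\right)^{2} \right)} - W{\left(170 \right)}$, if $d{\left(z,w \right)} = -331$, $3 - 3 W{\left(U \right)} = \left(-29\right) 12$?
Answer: $-448$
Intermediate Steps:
$W{\left(U \right)} = 117$ ($W{\left(U \right)} = 1 - \frac{\left(-29\right) 12}{3} = 1 - -116 = 1 + 116 = 117$)
$d{\left(-526,\left(4 + 5\right)^{2} \right)} - W{\left(170 \right)} = -331 - 117 = -448$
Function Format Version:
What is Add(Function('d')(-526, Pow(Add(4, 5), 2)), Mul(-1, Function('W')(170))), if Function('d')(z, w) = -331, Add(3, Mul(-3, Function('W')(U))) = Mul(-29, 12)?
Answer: -448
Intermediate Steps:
Function('W')(U) = 117 (Function('W')(U) = Add(1, Mul(Rational(-1, 3), Mul(-29, 12))) = Add(1, Mul(Rational(-1, 3), -348)) = Add(1, 116) = 117)
Add(Function('d')(-526, Pow(Add(4, 5), 2)), Mul(-1, Function('W')(170))) = Add(-331, Mul(-1, 117)) = Add(-331, -117) = -448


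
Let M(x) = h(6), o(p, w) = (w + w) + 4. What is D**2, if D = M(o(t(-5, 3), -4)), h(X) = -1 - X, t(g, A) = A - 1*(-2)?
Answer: 49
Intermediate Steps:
t(g, A) = 2 + A (t(g, A) = A + 2 = 2 + A)
o(p, w) = 4 + 2*w (o(p, w) = 2*w + 4 = 4 + 2*w)
M(x) = -7 (M(x) = -1 - 1*6 = -1 - 6 = -7)
D = -7
D**2 = (-7)**2 = 49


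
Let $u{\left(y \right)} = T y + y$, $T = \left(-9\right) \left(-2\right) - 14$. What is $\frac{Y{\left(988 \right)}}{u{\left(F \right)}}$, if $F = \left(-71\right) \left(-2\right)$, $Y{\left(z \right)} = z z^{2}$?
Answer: $\frac{482215136}{355} \approx 1.3584 \cdot 10^{6}$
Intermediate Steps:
$T = 4$ ($T = 18 - 14 = 4$)
$Y{\left(z \right)} = z^{3}$
$F = 142$
$u{\left(y \right)} = 5 y$ ($u{\left(y \right)} = 4 y + y = 5 y$)
$\frac{Y{\left(988 \right)}}{u{\left(F \right)}} = \frac{988^{3}}{5 \cdot 142} = \frac{964430272}{710} = 964430272 \cdot \frac{1}{710} = \frac{482215136}{355}$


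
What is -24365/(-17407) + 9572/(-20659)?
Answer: 336736731/359611213 ≈ 0.93639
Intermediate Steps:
-24365/(-17407) + 9572/(-20659) = -24365*(-1/17407) + 9572*(-1/20659) = 24365/17407 - 9572/20659 = 336736731/359611213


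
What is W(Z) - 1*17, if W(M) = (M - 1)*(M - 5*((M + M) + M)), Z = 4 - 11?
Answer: -801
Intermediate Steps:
Z = -7
W(M) = -14*M*(-1 + M) (W(M) = (-1 + M)*(M - 5*(2*M + M)) = (-1 + M)*(M - 15*M) = (-1 + M)*(-14*M) = -14*M*(-1 + M))
W(Z) - 1*17 = 14*(-7)*(1 - 1*(-7)) - 1*17 = 14*(-7)*(1 + 7) - 17 = 14*(-7)*8 - 17 = -784 - 17 = -801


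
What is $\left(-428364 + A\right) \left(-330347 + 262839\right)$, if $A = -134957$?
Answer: $38028674068$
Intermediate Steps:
$\left(-428364 + A\right) \left(-330347 + 262839\right) = \left(-428364 - 134957\right) \left(-330347 + 262839\right) = \left(-563321\right) \left(-67508\right) = 38028674068$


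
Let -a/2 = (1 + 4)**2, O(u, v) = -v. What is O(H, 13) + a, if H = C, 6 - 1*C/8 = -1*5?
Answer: -63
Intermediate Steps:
C = 88 (C = 48 - (-8)*5 = 48 - 8*(-5) = 48 + 40 = 88)
H = 88
a = -50 (a = -2*(1 + 4)**2 = -2*5**2 = -2*25 = -50)
O(H, 13) + a = -1*13 - 50 = -13 - 50 = -63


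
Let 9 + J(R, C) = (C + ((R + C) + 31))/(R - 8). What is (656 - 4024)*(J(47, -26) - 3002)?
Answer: 30416408/3 ≈ 1.0139e+7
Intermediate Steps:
J(R, C) = -9 + (31 + R + 2*C)/(-8 + R) (J(R, C) = -9 + (C + ((R + C) + 31))/(R - 8) = -9 + (C + ((C + R) + 31))/(-8 + R) = -9 + (C + (31 + C + R))/(-8 + R) = -9 + (31 + R + 2*C)/(-8 + R))
(656 - 4024)*(J(47, -26) - 3002) = (656 - 4024)*((103 - 8*47 + 2*(-26))/(-8 + 47) - 3002) = -3368*((103 - 376 - 52)/39 - 3002) = -3368*((1/39)*(-325) - 3002) = -3368*(-25/3 - 3002) = -3368*(-9031/3) = 30416408/3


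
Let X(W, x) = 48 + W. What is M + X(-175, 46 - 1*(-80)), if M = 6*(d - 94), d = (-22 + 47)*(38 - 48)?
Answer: -2191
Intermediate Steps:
d = -250 (d = 25*(-10) = -250)
M = -2064 (M = 6*(-250 - 94) = 6*(-344) = -2064)
M + X(-175, 46 - 1*(-80)) = -2064 + (48 - 175) = -2064 - 127 = -2191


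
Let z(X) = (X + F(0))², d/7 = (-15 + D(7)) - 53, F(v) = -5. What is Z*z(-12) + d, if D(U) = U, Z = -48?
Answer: -14299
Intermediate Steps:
d = -427 (d = 7*((-15 + 7) - 53) = 7*(-8 - 53) = 7*(-61) = -427)
z(X) = (-5 + X)² (z(X) = (X - 5)² = (-5 + X)²)
Z*z(-12) + d = -48*(-5 - 12)² - 427 = -48*(-17)² - 427 = -48*289 - 427 = -13872 - 427 = -14299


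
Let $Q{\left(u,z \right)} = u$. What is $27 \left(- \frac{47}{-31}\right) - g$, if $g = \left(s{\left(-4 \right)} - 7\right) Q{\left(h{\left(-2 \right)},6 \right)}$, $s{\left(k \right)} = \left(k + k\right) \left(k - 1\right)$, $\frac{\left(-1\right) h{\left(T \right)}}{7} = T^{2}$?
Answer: $\frac{29913}{31} \approx 964.94$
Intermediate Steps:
$h{\left(T \right)} = - 7 T^{2}$
$s{\left(k \right)} = 2 k \left(-1 + k\right)$
$g = -924$ ($g = \left(2 \left(-4\right) \left(-1 - 4\right) - 7\right) \left(- 7 \left(-2\right)^{2}\right) = \left(2 \left(-4\right) \left(-5\right) - 7\right) \left(\left(-7\right) 4\right) = \left(40 - 7\right) \left(-28\right) = 33 \left(-28\right) = -924$)
$27 \left(- \frac{47}{-31}\right) - g = 27 \left(- \frac{47}{-31}\right) - -924 = 27 \left(\left(-47\right) \left(- \frac{1}{31}\right)\right) + 924 = 27 \cdot \frac{47}{31} + 924 = \frac{1269}{31} + 924 = \frac{29913}{31}$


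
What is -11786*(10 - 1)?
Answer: -106074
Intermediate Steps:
-11786*(10 - 1) = -11786*9 = -106074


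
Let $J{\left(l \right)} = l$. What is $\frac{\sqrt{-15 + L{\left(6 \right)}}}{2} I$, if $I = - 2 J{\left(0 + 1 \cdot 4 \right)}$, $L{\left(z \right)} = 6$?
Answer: $- 12 i \approx - 12.0 i$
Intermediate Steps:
$I = -8$ ($I = - 2 \left(0 + 1 \cdot 4\right) = - 2 \left(0 + 4\right) = \left(-2\right) 4 = -8$)
$\frac{\sqrt{-15 + L{\left(6 \right)}}}{2} I = \frac{\sqrt{-15 + 6}}{2} \left(-8\right) = \frac{\sqrt{-9}}{2} \left(-8\right) = \frac{3 i}{2} \left(-8\right) = - 12 i$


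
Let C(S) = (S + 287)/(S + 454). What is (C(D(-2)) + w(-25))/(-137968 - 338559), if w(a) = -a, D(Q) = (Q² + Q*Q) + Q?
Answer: -11793/219202420 ≈ -5.3800e-5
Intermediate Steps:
D(Q) = Q + 2*Q² (D(Q) = (Q² + Q²) + Q = 2*Q² + Q = Q + 2*Q²)
C(S) = (287 + S)/(454 + S)
(C(D(-2)) + w(-25))/(-137968 - 338559) = ((287 - 2*(1 + 2*(-2)))/(454 - 2*(1 + 2*(-2))) - 1*(-25))/(-137968 - 338559) = ((287 - 2*(1 - 4))/(454 - 2*(1 - 4)) + 25)/(-476527) = ((287 - 2*(-3))/(454 - 2*(-3)) + 25)*(-1/476527) = ((287 + 6)/(454 + 6) + 25)*(-1/476527) = (293/460 + 25)*(-1/476527) = (11793/460)*(-1/476527) = -11793/219202420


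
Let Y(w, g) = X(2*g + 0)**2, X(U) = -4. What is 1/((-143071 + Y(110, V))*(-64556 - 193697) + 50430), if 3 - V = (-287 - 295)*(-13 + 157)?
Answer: 1/36944433345 ≈ 2.7068e-11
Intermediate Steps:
V = 83811 (V = 3 - (-287 - 295)*(-13 + 157) = 3 - (-582)*144 = 3 - 1*(-83808) = 3 + 83808 = 83811)
Y(w, g) = 16 (Y(w, g) = (-4)**2 = 16)
1/((-143071 + Y(110, V))*(-64556 - 193697) + 50430) = 1/((-143071 + 16)*(-64556 - 193697) + 50430) = 1/(-143055*(-258253) + 50430) = 1/(36944382915 + 50430) = 1/36944433345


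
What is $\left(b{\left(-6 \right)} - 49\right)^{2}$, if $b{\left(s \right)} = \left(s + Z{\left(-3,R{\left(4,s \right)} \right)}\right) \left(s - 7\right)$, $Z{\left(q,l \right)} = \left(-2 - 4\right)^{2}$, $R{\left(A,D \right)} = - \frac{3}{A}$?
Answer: $192721$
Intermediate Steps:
$Z{\left(q,l \right)} = 36$ ($Z{\left(q,l \right)} = \left(-2 - 4\right)^{2} = \left(-6\right)^{2} = 36$)
$b{\left(s \right)} = \left(-7 + s\right) \left(36 + s\right)$ ($b{\left(s \right)} = \left(s + 36\right) \left(s - 7\right) = \left(36 + s\right) \left(-7 + s\right) = \left(-7 + s\right) \left(36 + s\right)$)
$\left(b{\left(-6 \right)} - 49\right)^{2} = \left(\left(-252 + \left(-6\right)^{2} + 29 \left(-6\right)\right) - 49\right)^{2} = \left(\left(-252 + 36 - 174\right) - 49\right)^{2} = \left(-390 - 49\right)^{2} = \left(-439\right)^{2} = 192721$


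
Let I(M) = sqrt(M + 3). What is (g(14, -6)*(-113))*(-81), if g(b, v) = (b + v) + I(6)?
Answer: 100683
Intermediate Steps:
I(M) = sqrt(3 + M)
g(b, v) = 3 + b + v (g(b, v) = (b + v) + sqrt(3 + 6) = (b + v) + sqrt(9) = (b + v) + 3 = 3 + b + v)
(g(14, -6)*(-113))*(-81) = ((3 + 14 - 6)*(-113))*(-81) = (11*(-113))*(-81) = -1243*(-81) = 100683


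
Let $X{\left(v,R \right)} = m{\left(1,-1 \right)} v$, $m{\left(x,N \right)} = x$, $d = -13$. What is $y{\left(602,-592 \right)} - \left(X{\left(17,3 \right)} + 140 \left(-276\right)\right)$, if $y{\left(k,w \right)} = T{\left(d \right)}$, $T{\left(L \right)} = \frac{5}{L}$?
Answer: $\frac{502094}{13} \approx 38623.0$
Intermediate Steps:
$X{\left(v,R \right)} = v$ ($X{\left(v,R \right)} = 1 v = v$)
$y{\left(k,w \right)} = - \frac{5}{13}$ ($y{\left(k,w \right)} = \frac{5}{-13} = 5 \left(- \frac{1}{13}\right) = - \frac{5}{13}$)
$y{\left(602,-592 \right)} - \left(X{\left(17,3 \right)} + 140 \left(-276\right)\right) = - \frac{5}{13} - \left(17 + 140 \left(-276\right)\right) = - \frac{5}{13} - \left(17 - 38640\right) = - \frac{5}{13} - -38623 = - \frac{5}{13} + 38623 = \frac{502094}{13}$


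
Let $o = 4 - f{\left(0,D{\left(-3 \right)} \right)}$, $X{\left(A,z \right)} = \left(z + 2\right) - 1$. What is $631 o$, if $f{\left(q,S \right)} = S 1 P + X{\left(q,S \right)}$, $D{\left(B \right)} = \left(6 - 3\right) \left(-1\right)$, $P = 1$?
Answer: $5679$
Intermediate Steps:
$D{\left(B \right)} = -3$ ($D{\left(B \right)} = 3 \left(-1\right) = -3$)
$X{\left(A,z \right)} = 1 + z$ ($X{\left(A,z \right)} = \left(2 + z\right) - 1 = 1 + z$)
$f{\left(q,S \right)} = 1 + 2 S$ ($f{\left(q,S \right)} = S 1 \cdot 1 + \left(1 + S\right) = S 1 + \left(1 + S\right) = S + \left(1 + S\right) = 1 + 2 S$)
$o = 9$ ($o = 4 - \left(1 + 2 \left(-3\right)\right) = 4 - \left(1 - 6\right) = 4 - -5 = 4 + 5 = 9$)
$631 o = 631 \cdot 9 = 5679$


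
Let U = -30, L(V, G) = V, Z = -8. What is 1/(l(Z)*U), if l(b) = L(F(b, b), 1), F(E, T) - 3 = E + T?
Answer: 1/390 ≈ 0.0025641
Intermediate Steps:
F(E, T) = 3 + E + T (F(E, T) = 3 + (E + T) = 3 + E + T)
l(b) = 3 + 2*b (l(b) = 3 + b + b = 3 + 2*b)
1/(l(Z)*U) = 1/((3 + 2*(-8))*(-30)) = 1/((3 - 16)*(-30)) = 1/(-13*(-30)) = 1/390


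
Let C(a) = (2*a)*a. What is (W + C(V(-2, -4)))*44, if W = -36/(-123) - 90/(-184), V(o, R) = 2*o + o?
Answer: 3019863/943 ≈ 3202.4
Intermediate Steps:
V(o, R) = 3*o
C(a) = 2*a**2
W = 2949/3772 (W = -36*(-1/123) - 90*(-1/184) = 12/41 + 45/92 = 2949/3772 ≈ 0.78181)
(W + C(V(-2, -4)))*44 = (2949/3772 + 2*(3*(-2))**2)*44 = (2949/3772 + 2*(-6)**2)*44 = (2949/3772 + 2*36)*44 = (2949/3772 + 72)*44 = (274533/3772)*44 = 3019863/943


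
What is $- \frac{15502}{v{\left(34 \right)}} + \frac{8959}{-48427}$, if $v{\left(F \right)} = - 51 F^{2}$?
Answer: $\frac{111264275}{1427531106} \approx 0.077942$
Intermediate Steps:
$- \frac{15502}{v{\left(34 \right)}} + \frac{8959}{-48427} = - \frac{15502}{\left(-51\right) 34^{2}} + \frac{8959}{-48427} = - \frac{15502}{\left(-51\right) 1156} + 8959 \left(- \frac{1}{48427}\right) = - \frac{15502}{-58956} - \frac{8959}{48427} = \left(-15502\right) \left(- \frac{1}{58956}\right) - \frac{8959}{48427} = \frac{7751}{29478} - \frac{8959}{48427} = \frac{111264275}{1427531106}$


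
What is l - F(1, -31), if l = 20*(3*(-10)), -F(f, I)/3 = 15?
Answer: -555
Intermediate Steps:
F(f, I) = -45 (F(f, I) = -3*15 = -45)
l = -600 (l = 20*(-30) = -600)
l - F(1, -31) = -600 - 1*(-45) = -600 + 45 = -555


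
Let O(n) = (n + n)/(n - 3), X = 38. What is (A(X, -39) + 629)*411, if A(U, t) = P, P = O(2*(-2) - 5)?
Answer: 518271/2 ≈ 2.5914e+5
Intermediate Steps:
O(n) = 2*n/(-3 + n) (O(n) = (2*n)/(-3 + n) = 2*n/(-3 + n))
P = 3/2 (P = 2*(2*(-2) - 5)/(-3 + (2*(-2) - 5)) = 2*(-4 - 5)/(-3 + (-4 - 5)) = 2*(-9)/(-3 - 9) = 2*(-9)/(-12) = 2*(-9)*(-1/12) = 3/2 ≈ 1.5000)
A(U, t) = 3/2
(A(X, -39) + 629)*411 = (3/2 + 629)*411 = (1261/2)*411 = 518271/2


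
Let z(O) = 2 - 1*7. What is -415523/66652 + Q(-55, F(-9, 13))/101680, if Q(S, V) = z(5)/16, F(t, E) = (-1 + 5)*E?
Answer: -33800319575/5421740288 ≈ -6.2342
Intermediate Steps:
z(O) = -5 (z(O) = 2 - 7 = -5)
F(t, E) = 4*E
Q(S, V) = -5/16
-415523/66652 + Q(-55, F(-9, 13))/101680 = -415523/66652 - 5/16/101680 = -415523*1/66652 - 5/16*1/101680 = -415523/66652 - 1/325376 = -33800319575/5421740288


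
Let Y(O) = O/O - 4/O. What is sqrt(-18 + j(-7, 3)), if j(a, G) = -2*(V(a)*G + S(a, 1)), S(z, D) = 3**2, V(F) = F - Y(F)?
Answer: 6*sqrt(21)/7 ≈ 3.9279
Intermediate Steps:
Y(O) = 1 - 4/O
V(F) = F - (-4 + F)/F
S(z, D) = 9
j(a, G) = -18 - 2*G*(-1 + a + 4/a) (j(a, G) = -2*((-1 + a + 4/a)*G + 9) = -2*(G*(-1 + a + 4/a) + 9) = -2*(9 + G*(-1 + a + 4/a)) = -18 - 2*G*(-1 + a + 4/a))
sqrt(-18 + j(-7, 3)) = sqrt(-18 + (-18 + 2*3 - 8*3/(-7) - 2*3*(-7))) = sqrt(-18 + (-18 + 6 - 8*3*(-1/7) + 42)) = sqrt(-18 + (-18 + 6 + 24/7 + 42)) = sqrt(-18 + 234/7) = sqrt(108/7) = 6*sqrt(21)/7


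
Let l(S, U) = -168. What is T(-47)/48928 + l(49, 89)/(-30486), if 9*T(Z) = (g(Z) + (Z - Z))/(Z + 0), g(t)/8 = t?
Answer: 1546313/279678564 ≈ 0.0055289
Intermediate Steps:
g(t) = 8*t
T(Z) = 8/9 (T(Z) = ((8*Z + (Z - Z))/(Z + 0))/9 = ((8*Z + 0)/Z)/9 = ((8*Z)/Z)/9 = (1/9)*8 = 8/9)
T(-47)/48928 + l(49, 89)/(-30486) = (8/9)/48928 - 168/(-30486) = (8/9)*(1/48928) - 168*(-1/30486) = 1/55044 + 28/5081 = 1546313/279678564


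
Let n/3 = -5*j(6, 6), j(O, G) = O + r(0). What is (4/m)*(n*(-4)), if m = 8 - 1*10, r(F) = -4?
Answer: -240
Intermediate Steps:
m = -2 (m = 8 - 10 = -2)
j(O, G) = -4 + O (j(O, G) = O - 4 = -4 + O)
n = -30 (n = 3*(-5*(-4 + 6)) = 3*(-5*2) = 3*(-10) = -30)
(4/m)*(n*(-4)) = (4/(-2))*(-30*(-4)) = (4*(-½))*120 = -2*120 = -240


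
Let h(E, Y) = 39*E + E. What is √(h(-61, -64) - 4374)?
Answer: I*√6814 ≈ 82.547*I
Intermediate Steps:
h(E, Y) = 40*E
√(h(-61, -64) - 4374) = √(40*(-61) - 4374) = √(-2440 - 4374) = √(-6814) = I*√6814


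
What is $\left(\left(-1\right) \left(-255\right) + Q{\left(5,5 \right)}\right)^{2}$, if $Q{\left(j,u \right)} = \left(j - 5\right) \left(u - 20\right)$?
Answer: $65025$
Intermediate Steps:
$Q{\left(j,u \right)} = \left(-20 + u\right) \left(-5 + j\right)$ ($Q{\left(j,u \right)} = \left(-5 + j\right) \left(-20 + u\right) = \left(-20 + u\right) \left(-5 + j\right)$)
$\left(\left(-1\right) \left(-255\right) + Q{\left(5,5 \right)}\right)^{2} = \left(\left(-1\right) \left(-255\right) + \left(100 - 100 - 25 + 5 \cdot 5\right)\right)^{2} = \left(255 + \left(100 - 100 - 25 + 25\right)\right)^{2} = \left(255 + 0\right)^{2} = 255^{2} = 65025$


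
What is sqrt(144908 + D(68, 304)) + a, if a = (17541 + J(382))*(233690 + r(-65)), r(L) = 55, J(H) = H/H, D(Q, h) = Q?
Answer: 4100354790 + 4*sqrt(9061) ≈ 4.1004e+9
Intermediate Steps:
J(H) = 1
a = 4100354790 (a = (17541 + 1)*(233690 + 55) = 17542*233745 = 4100354790)
sqrt(144908 + D(68, 304)) + a = sqrt(144908 + 68) + 4100354790 = sqrt(144976) + 4100354790 = 4*sqrt(9061) + 4100354790 = 4100354790 + 4*sqrt(9061)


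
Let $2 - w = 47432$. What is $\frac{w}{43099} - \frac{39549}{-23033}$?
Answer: $\frac{612067161}{992699267} \approx 0.61657$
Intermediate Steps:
$w = -47430$ ($w = 2 - 47432 = -47430$)
$\frac{w}{43099} - \frac{39549}{-23033} = - \frac{47430}{43099} - \frac{39549}{-23033} = \left(-47430\right) \frac{1}{43099} - - \frac{39549}{23033} = - \frac{47430}{43099} + \frac{39549}{23033} = \frac{612067161}{992699267}$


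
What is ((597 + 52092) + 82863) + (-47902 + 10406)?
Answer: 98056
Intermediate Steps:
((597 + 52092) + 82863) + (-47902 + 10406) = (52689 + 82863) - 37496 = 135552 - 37496 = 98056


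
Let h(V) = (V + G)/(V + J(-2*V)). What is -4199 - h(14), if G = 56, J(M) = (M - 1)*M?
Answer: -247746/59 ≈ -4199.1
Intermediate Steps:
J(M) = M*(-1 + M) (J(M) = (-1 + M)*M = M*(-1 + M))
h(V) = (56 + V)/(V - 2*V*(-1 - 2*V)) (h(V) = (V + 56)/(V + (-2*V)*(-1 - 2*V)) = (56 + V)/(V - 2*V*(-1 - 2*V)))
-4199 - h(14) = -4199 - (56 + 14)/(14*(3 + 4*14)) = -4199 - 70/(14*(3 + 56)) = -4199 - 70/(14*59) = -4199 - 1*5/59 = -4199 - 5/59 = -247746/59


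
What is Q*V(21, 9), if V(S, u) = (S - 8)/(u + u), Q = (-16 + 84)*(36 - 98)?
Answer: -27404/9 ≈ -3044.9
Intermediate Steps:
Q = -4216 (Q = 68*(-62) = -4216)
V(S, u) = (-8 + S)/(2*u) (V(S, u) = (-8 + S)/((2*u)) = (-8 + S)*(1/(2*u)) = (-8 + S)/(2*u))
Q*V(21, 9) = -2108*(-8 + 21)/9 = -2108*13/9 = -4216*13/18 = -27404/9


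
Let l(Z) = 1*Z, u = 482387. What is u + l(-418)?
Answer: 481969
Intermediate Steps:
l(Z) = Z
u + l(-418) = 482387 - 418 = 481969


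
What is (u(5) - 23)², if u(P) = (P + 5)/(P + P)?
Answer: 484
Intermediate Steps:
u(P) = (5 + P)/(2*P) (u(P) = (5 + P)/((2*P)) = (5 + P)*(1/(2*P)) = (5 + P)/(2*P))
(u(5) - 23)² = ((½)*(5 + 5)/5 - 23)² = ((½)*(⅕)*10 - 23)² = (1 - 23)² = (-22)² = 484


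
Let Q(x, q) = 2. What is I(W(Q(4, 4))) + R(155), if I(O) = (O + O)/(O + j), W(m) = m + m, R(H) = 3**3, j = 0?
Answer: 29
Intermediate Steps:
R(H) = 27
W(m) = 2*m
I(O) = 2 (I(O) = (O + O)/(O + 0) = (2*O)/O = 2)
I(W(Q(4, 4))) + R(155) = 2 + 27 = 29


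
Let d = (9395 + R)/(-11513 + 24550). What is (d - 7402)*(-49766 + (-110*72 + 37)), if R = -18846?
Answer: 5563666076925/13037 ≈ 4.2676e+8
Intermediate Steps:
d = -9451/13037 (d = (9395 - 18846)/(-11513 + 24550) = -9451/13037 ≈ -0.72494)
(d - 7402)*(-49766 + (-110*72 + 37)) = (-9451/13037 - 7402)*(-49766 + (-110*72 + 37)) = -96509325*(-49766 + (-7920 + 37))/13037 = -96509325*(-49766 - 7883)/13037 = -96509325/13037*(-57649) = 5563666076925/13037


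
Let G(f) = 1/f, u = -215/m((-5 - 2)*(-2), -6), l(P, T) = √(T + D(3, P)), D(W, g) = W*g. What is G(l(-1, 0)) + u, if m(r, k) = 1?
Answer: -215 - I*√3/3 ≈ -215.0 - 0.57735*I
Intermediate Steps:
l(P, T) = √(T + 3*P)
u = -215 (u = -215/1 = -215*1 = -215)
G(l(-1, 0)) + u = 1/(√(0 + 3*(-1))) - 215 = 1/(√(0 - 3)) - 215 = 1/(√(-3)) - 215 = 1/(I*√3) - 215 = -I*√3/3 - 215 = -215 - I*√3/3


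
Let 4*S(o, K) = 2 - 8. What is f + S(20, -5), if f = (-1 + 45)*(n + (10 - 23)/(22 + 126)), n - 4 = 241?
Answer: 797323/74 ≈ 10775.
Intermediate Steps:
n = 245 (n = 4 + 241 = 245)
S(o, K) = -3/2 (S(o, K) = (2 - 8)/4 = (1/4)*(-6) = -3/2)
f = 398717/37 (f = (-1 + 45)*(245 + (10 - 23)/(22 + 126)) = 44*(245 - 13/148) = 44*(36247/148) = 398717/37 ≈ 10776.)
f + S(20, -5) = 398717/37 - 3/2 = 797323/74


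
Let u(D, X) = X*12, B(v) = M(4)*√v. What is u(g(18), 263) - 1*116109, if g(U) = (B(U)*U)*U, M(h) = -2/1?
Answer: -112953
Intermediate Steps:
M(h) = -2 (M(h) = -2*1 = -2)
B(v) = -2*√v
g(U) = -2*U^(5/2) (g(U) = ((-2*√U)*U)*U = (-2*U^(3/2))*U = -2*U^(5/2))
u(D, X) = 12*X
u(g(18), 263) - 1*116109 = 12*263 - 1*116109 = 3156 - 116109 = -112953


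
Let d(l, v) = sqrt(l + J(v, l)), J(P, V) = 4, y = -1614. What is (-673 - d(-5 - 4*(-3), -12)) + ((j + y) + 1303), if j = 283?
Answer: -701 - sqrt(11) ≈ -704.32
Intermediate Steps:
d(l, v) = sqrt(4 + l) (d(l, v) = sqrt(l + 4) = sqrt(4 + l))
(-673 - d(-5 - 4*(-3), -12)) + ((j + y) + 1303) = (-673 - sqrt(4 + (-5 - 4*(-3)))) + ((283 - 1614) + 1303) = (-673 - sqrt(4 + (-5 + 12))) + (-1331 + 1303) = (-673 - sqrt(4 + 7)) - 28 = (-673 - sqrt(11)) - 28 = -701 - sqrt(11)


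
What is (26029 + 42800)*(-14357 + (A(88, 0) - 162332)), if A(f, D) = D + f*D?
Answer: -12161327181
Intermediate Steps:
A(f, D) = D + D*f
(26029 + 42800)*(-14357 + (A(88, 0) - 162332)) = (26029 + 42800)*(-14357 + (0*(1 + 88) - 162332)) = 68829*(-14357 + (0*89 - 162332)) = 68829*(-14357 + (0 - 162332)) = 68829*(-14357 - 162332) = 68829*(-176689) = -12161327181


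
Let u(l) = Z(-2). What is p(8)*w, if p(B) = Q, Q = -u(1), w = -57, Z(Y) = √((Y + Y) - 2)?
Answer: 57*I*√6 ≈ 139.62*I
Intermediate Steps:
Z(Y) = √(-2 + 2*Y) (Z(Y) = √(2*Y - 2) = √(-2 + 2*Y))
u(l) = I*√6 (u(l) = √(-2 + 2*(-2)) = √(-2 - 4) = √(-6) = I*√6)
Q = -I*√6 ≈ -2.4495*I
p(B) = -I*√6
p(8)*w = -I*√6*(-57) = 57*I*√6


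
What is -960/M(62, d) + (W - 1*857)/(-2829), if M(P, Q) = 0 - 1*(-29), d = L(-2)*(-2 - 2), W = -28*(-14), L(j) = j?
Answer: -900785/27347 ≈ -32.939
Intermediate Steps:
W = 392
d = 8 (d = -2*(-2 - 2) = -2*(-4) = 8)
M(P, Q) = 29 (M(P, Q) = 0 + 29 = 29)
-960/M(62, d) + (W - 1*857)/(-2829) = -960/29 + (392 - 1*857)/(-2829) = -960*1/29 + (392 - 857)*(-1/2829) = -960/29 - 465*(-1/2829) = -960/29 + 155/943 = -900785/27347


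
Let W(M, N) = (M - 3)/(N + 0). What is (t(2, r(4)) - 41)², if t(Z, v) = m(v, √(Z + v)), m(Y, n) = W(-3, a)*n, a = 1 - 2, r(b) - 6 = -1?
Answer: 1933 - 492*√7 ≈ 631.29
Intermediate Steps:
r(b) = 5 (r(b) = 6 - 1 = 5)
a = -1
W(M, N) = (-3 + M)/N
m(Y, n) = 6*n (m(Y, n) = ((-3 - 3)/(-1))*n = (-1*(-6))*n = 6*n)
t(Z, v) = 6*√(Z + v)
(t(2, r(4)) - 41)² = (6*√(2 + 5) - 41)² = (6*√7 - 41)² = (-41 + 6*√7)²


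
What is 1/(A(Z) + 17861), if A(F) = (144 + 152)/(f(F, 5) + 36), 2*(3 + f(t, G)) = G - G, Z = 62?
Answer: 33/589709 ≈ 5.5960e-5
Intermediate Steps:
f(t, G) = -3 (f(t, G) = -3 + (G - G)/2 = -3 + (1/2)*0 = -3 + 0 = -3)
A(F) = 296/33 (A(F) = (144 + 152)/(-3 + 36) = 296/33)
1/(A(Z) + 17861) = 1/(296/33 + 17861) = 1/(589709/33) = 33/589709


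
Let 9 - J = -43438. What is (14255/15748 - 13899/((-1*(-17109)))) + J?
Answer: 3902020075049/89810844 ≈ 43447.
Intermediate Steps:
J = 43447 (J = 9 - 1*(-43438) = 9 + 43438 = 43447)
(14255/15748 - 13899/((-1*(-17109)))) + J = (14255/15748 - 13899/((-1*(-17109)))) + 43447 = (14255*(1/15748) - 13899/17109) + 43447 = (14255/15748 - 13899*1/17109) + 43447 = (14255/15748 - 4633/5703) + 43447 = 8335781/89810844 + 43447 = 3902020075049/89810844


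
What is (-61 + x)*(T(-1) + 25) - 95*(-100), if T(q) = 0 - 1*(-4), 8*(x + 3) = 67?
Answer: 63095/8 ≈ 7886.9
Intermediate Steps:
x = 43/8 (x = -3 + (1/8)*67 = -3 + 67/8 = 43/8 ≈ 5.3750)
T(q) = 4 (T(q) = 0 + 4 = 4)
(-61 + x)*(T(-1) + 25) - 95*(-100) = (-61 + 43/8)*(4 + 25) - 95*(-100) = -445/8*29 + 9500 = -12905/8 + 9500 = 63095/8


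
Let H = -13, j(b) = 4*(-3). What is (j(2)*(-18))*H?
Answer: -2808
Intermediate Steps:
j(b) = -12
(j(2)*(-18))*H = -12*(-18)*(-13) = 216*(-13) = -2808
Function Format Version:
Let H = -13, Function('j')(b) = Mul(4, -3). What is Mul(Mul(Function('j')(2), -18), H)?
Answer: -2808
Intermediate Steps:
Function('j')(b) = -12
Mul(Mul(Function('j')(2), -18), H) = Mul(Mul(-12, -18), -13) = Mul(216, -13) = -2808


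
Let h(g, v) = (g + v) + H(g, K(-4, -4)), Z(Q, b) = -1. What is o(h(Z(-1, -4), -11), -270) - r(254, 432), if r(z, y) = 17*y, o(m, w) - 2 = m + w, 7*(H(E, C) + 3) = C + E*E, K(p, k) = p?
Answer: -53392/7 ≈ -7627.4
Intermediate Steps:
H(E, C) = -3 + C/7 + E²/7 (H(E, C) = -3 + (C + E*E)/7 = -3 + (C + E²)/7 = -3 + (C/7 + E²/7) = -3 + C/7 + E²/7)
h(g, v) = -25/7 + g + v + g²/7 (h(g, v) = (g + v) + (-3 + (⅐)*(-4) + g²/7) = (g + v) + (-3 - 4/7 + g²/7) = (g + v) + (-25/7 + g²/7) = -25/7 + g + v + g²/7)
o(m, w) = 2 + m + w (o(m, w) = 2 + (m + w) = 2 + m + w)
o(h(Z(-1, -4), -11), -270) - r(254, 432) = (2 + (-25/7 - 1 - 11 + (⅐)*(-1)²) - 270) - 17*432 = (2 + (-25/7 - 1 - 11 + (⅐)*1) - 270) - 1*7344 = (2 + (-25/7 - 1 - 11 + ⅐) - 270) - 7344 = (2 - 108/7 - 270) - 7344 = -1984/7 - 7344 = -53392/7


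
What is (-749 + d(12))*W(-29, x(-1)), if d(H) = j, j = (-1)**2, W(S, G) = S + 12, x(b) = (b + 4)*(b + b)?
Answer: 12716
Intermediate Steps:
x(b) = 2*b*(4 + b) (x(b) = (4 + b)*(2*b) = 2*b*(4 + b))
W(S, G) = 12 + S
j = 1
d(H) = 1
(-749 + d(12))*W(-29, x(-1)) = (-749 + 1)*(12 - 29) = -748*(-17) = 12716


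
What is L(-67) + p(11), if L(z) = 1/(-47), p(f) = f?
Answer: 516/47 ≈ 10.979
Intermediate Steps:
L(z) = -1/47
L(-67) + p(11) = -1/47 + 11 = 516/47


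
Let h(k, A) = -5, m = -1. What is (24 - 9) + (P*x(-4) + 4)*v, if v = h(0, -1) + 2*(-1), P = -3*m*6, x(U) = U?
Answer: 491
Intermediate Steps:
P = 18 (P = -3*(-1)*6 = 3*6 = 18)
v = -7 (v = -5 + 2*(-1) = -5 - 2 = -7)
(24 - 9) + (P*x(-4) + 4)*v = (24 - 9) + (18*(-4) + 4)*(-7) = 15 + (-72 + 4)*(-7) = 15 - 68*(-7) = 15 + 476 = 491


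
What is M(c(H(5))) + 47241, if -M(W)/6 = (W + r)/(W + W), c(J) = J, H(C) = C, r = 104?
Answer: 235878/5 ≈ 47176.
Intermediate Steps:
M(W) = -3*(104 + W)/W (M(W) = -6*(W + 104)/(W + W) = -6*(104 + W)/(2*W) = -6*(104 + W)*1/(2*W) = -3*(104 + W)/W)
M(c(H(5))) + 47241 = (-3 - 312/5) + 47241 = -327/5 + 47241 = 235878/5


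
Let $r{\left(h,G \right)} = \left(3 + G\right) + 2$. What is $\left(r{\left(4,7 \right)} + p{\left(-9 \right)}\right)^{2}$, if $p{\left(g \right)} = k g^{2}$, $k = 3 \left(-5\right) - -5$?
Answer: $636804$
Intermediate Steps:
$r{\left(h,G \right)} = 5 + G$
$k = -10$ ($k = -15 + 5 = -10$)
$p{\left(g \right)} = - 10 g^{2}$
$\left(r{\left(4,7 \right)} + p{\left(-9 \right)}\right)^{2} = \left(\left(5 + 7\right) - 10 \left(-9\right)^{2}\right)^{2} = \left(12 - 810\right)^{2} = \left(-798\right)^{2} = 636804$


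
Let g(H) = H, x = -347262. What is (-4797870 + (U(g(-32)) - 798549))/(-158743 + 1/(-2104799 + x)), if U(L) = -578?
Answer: 13724178060817/389247519324 ≈ 35.258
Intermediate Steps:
(-4797870 + (U(g(-32)) - 798549))/(-158743 + 1/(-2104799 + x)) = (-4797870 + (-578 - 798549))/(-158743 + 1/(-2104799 - 347262)) = (-4797870 - 799127)/(-158743 + 1/(-2452061)) = -5596997/(-158743 - 1/2452061) = -5596997/(-389247519324/2452061) = -5596997*(-2452061/389247519324) = 13724178060817/389247519324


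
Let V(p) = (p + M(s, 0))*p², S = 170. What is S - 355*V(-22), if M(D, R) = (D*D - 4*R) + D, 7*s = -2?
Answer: 186948490/49 ≈ 3.8153e+6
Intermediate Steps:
s = -2/7 (s = (⅐)*(-2) = -2/7 ≈ -0.28571)
M(D, R) = D + D² - 4*R (M(D, R) = (D² - 4*R) + D = D + D² - 4*R)
V(p) = p²*(-10/49 + p) (V(p) = (p + (-2/7 + (-2/7)² - 4*0))*p² = (p + (-2/7 + 4/49 + 0))*p² = (p - 10/49)*p² = (-10/49 + p)*p² = p²*(-10/49 + p))
S - 355*V(-22) = 170 - 355*(-22)²*(-10/49 - 22) = 170 - 171820*(-1088)/49 = 170 - 355*(-526592/49) = 170 + 186940160/49 = 186948490/49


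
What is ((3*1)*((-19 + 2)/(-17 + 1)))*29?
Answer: 1479/16 ≈ 92.438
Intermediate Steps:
((3*1)*((-19 + 2)/(-17 + 1)))*29 = (3*(-17/(-16)))*29 = (3*(-17*(-1/16)))*29 = (3*(17/16))*29 = (51/16)*29 = 1479/16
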